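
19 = 19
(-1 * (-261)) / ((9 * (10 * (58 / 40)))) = 2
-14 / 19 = -0.74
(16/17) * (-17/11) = -16/11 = -1.45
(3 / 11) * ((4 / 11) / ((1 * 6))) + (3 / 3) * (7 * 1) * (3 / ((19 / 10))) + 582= 1363466 / 2299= 593.07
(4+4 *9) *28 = 1120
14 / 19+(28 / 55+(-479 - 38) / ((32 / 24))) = -1615587 / 4180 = -386.50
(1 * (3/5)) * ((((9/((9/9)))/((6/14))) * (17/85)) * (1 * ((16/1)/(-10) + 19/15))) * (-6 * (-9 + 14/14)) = -1008/25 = -40.32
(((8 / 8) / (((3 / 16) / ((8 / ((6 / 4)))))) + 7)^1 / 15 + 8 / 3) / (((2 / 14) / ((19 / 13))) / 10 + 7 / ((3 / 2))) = 180614 / 167931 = 1.08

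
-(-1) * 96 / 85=96 / 85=1.13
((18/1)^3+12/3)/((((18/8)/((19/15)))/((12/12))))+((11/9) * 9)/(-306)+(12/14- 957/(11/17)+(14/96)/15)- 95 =440125163/257040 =1712.28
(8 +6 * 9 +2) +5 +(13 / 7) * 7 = 82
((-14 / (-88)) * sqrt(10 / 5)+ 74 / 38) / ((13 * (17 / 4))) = 7 * sqrt(2) / 2431+ 148 / 4199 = 0.04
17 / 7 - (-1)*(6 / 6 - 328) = -2272 / 7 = -324.57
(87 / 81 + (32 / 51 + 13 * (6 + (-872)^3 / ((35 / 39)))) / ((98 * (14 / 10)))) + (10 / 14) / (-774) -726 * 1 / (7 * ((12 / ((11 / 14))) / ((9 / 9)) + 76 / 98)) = -28696220245960347299 / 409910845050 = -70006003.97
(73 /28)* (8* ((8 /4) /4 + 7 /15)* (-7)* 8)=-16936 /15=-1129.07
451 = 451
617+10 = 627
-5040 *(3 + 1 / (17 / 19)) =-352800 / 17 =-20752.94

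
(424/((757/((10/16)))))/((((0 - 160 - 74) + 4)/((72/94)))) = -954/818317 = -0.00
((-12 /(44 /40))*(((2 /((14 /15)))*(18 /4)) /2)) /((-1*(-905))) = -810 /13937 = -0.06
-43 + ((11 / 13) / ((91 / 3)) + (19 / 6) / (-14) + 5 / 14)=-608173 / 14196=-42.84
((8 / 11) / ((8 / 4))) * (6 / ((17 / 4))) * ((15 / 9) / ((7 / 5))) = 800 / 1309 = 0.61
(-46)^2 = 2116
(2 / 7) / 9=2 / 63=0.03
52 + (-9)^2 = 133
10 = 10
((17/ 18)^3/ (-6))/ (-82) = 4913/ 2869344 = 0.00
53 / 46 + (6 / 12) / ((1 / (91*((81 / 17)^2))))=6873745 / 6647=1034.11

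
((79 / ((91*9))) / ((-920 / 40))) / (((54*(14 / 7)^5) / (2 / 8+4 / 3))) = -1501 / 390604032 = -0.00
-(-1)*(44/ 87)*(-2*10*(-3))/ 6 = 440/ 87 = 5.06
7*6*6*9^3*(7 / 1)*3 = 3857868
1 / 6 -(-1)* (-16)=-95 / 6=-15.83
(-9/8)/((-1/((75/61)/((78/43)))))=9675/12688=0.76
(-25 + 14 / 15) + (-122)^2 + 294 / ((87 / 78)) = 6578731 / 435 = 15123.52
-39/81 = -0.48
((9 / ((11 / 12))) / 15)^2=1296 / 3025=0.43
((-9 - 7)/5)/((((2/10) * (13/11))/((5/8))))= -110/13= -8.46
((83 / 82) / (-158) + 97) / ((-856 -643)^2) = 1256649 / 29112144956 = 0.00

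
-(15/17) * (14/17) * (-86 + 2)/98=180/289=0.62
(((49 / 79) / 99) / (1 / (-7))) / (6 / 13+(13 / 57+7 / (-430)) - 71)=36430030 / 58418143509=0.00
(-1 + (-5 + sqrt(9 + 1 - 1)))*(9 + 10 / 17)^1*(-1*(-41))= -1179.35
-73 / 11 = -6.64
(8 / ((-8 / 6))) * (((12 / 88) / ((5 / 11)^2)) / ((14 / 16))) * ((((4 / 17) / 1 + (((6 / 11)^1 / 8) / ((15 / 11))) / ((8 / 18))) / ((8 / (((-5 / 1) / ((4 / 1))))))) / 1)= 46827 / 190400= 0.25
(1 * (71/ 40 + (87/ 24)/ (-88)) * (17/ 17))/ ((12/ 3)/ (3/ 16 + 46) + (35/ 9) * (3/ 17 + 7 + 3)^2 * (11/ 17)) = 199423843389/ 29983639216960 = 0.01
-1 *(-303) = 303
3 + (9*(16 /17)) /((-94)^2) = 112695 /37553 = 3.00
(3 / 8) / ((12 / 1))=1 / 32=0.03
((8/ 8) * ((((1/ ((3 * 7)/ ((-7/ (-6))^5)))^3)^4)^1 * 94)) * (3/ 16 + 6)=18975641368341062853116019103561402317610117/ 23087534488653759723896153592112932669307260336340992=0.00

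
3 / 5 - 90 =-447 / 5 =-89.40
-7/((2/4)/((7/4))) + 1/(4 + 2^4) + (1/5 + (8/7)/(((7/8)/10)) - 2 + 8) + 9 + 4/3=3025/588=5.14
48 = 48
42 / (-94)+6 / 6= 26 / 47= 0.55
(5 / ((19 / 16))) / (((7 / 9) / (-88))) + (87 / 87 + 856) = 50621 / 133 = 380.61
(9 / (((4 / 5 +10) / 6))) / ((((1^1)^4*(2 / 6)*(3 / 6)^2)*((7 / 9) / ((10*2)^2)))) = 216000 / 7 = 30857.14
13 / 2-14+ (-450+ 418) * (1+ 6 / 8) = -127 / 2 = -63.50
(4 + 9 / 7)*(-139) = -5143 / 7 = -734.71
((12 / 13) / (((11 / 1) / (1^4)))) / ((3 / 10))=40 / 143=0.28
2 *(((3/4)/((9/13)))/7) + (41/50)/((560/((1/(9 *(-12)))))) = 935959/3024000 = 0.31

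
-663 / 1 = -663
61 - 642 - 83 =-664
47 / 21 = 2.24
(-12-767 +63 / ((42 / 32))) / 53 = -731 / 53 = -13.79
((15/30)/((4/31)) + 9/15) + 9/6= 239/40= 5.98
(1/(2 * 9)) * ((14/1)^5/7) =38416/9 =4268.44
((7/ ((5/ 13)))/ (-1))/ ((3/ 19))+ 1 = -1714/ 15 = -114.27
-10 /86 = -5 /43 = -0.12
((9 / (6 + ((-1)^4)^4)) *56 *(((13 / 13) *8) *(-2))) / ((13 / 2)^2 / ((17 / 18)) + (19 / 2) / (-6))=-235008 / 8803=-26.70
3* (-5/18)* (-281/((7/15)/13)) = 6523.21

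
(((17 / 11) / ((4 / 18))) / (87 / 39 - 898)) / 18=-13 / 30140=-0.00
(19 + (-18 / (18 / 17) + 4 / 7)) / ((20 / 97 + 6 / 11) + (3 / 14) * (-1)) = 38412 / 8027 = 4.79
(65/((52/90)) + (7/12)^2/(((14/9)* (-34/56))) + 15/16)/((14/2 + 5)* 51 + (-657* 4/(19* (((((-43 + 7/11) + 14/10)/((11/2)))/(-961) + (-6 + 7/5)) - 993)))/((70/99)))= 1186307966234041/6422630387905008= 0.18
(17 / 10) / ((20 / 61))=1037 / 200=5.18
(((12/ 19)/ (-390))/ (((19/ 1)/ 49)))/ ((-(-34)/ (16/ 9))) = -784/ 3590145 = -0.00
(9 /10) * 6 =27 /5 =5.40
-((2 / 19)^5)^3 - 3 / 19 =-2397020057348685131 / 15181127029874798299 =-0.16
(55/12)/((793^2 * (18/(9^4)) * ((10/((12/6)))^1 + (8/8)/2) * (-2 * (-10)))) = 243/10061584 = 0.00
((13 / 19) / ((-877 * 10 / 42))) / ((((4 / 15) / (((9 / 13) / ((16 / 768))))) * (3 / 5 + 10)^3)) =-850500 / 2480737451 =-0.00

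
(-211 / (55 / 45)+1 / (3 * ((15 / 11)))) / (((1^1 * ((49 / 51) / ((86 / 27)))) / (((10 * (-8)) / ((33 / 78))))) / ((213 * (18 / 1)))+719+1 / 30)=-7369722770176 / 30738542449989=-0.24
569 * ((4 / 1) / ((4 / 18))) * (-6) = -61452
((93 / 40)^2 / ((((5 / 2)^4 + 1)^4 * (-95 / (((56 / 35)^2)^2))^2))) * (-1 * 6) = -891532131434496 / 14879192825713134765625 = -0.00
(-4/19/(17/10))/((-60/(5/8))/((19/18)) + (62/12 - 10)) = 240/185623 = 0.00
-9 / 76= -0.12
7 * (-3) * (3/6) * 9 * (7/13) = -1323/26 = -50.88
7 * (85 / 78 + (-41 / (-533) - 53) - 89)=-5915 / 6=-985.83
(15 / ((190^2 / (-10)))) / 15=-1 / 3610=-0.00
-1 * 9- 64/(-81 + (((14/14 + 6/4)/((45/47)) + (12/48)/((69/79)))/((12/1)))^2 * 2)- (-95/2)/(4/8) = 346520250154/3992570687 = 86.79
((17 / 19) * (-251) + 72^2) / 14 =354.24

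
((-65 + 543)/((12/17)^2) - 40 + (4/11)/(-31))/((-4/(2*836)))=-428846017/1116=-384270.62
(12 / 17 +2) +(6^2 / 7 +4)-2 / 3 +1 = 4349 / 357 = 12.18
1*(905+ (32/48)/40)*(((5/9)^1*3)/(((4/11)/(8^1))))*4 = 1194622/9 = 132735.78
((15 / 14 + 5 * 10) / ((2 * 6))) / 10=143 / 336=0.43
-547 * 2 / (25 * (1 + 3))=-10.94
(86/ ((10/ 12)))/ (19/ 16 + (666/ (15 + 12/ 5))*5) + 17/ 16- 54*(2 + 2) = -1532559661/ 7148080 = -214.40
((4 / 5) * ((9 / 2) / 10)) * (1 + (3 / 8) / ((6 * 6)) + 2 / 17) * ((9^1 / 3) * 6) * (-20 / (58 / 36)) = -447363 / 4930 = -90.74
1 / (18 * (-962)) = -1 / 17316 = -0.00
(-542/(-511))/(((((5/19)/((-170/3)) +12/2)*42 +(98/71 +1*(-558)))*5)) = -12429686/17860259935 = -0.00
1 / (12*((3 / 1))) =1 / 36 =0.03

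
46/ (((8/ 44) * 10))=253/ 10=25.30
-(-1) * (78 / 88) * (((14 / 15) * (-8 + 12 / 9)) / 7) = -26 / 33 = -0.79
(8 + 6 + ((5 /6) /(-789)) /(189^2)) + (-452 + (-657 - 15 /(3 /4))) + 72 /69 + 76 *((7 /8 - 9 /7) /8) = -34782151596923 /31114991376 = -1117.86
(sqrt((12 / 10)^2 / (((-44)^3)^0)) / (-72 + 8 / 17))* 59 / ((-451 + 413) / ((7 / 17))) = 1239 / 115520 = 0.01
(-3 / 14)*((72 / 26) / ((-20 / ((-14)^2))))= 378 / 65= 5.82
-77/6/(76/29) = -2233/456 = -4.90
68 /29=2.34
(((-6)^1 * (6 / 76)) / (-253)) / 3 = 3 / 4807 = 0.00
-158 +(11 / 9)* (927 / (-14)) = -3345 / 14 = -238.93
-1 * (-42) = 42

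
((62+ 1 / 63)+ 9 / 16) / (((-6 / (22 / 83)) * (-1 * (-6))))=-693869 / 1505952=-0.46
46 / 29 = 1.59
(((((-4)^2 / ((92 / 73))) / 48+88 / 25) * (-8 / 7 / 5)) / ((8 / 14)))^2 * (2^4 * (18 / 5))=132.00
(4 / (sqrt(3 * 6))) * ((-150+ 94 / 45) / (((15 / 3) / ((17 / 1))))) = -226304 * sqrt(2) / 675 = -474.14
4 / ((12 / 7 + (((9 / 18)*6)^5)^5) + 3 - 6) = 7 / 1482755066523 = 0.00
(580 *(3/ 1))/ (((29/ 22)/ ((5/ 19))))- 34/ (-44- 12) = 185123/ 532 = 347.98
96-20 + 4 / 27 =2056 / 27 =76.15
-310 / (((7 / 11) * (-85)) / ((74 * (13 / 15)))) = 656084 / 1785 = 367.55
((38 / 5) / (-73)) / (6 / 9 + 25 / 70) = -1596 / 15695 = -0.10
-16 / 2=-8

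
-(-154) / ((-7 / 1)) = -22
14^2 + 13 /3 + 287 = 1462 /3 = 487.33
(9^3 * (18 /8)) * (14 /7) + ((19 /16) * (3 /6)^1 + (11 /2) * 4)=105699 /32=3303.09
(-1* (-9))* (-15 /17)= -135 /17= -7.94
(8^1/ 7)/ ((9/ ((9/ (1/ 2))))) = 16/ 7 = 2.29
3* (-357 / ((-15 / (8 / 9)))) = 952 / 15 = 63.47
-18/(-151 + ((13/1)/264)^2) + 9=95969871/10523927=9.12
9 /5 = 1.80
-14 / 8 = -7 / 4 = -1.75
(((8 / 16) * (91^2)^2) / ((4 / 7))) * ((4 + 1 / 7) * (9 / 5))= 17898064821 / 40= 447451620.52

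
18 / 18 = 1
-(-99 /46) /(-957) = -3 /1334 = -0.00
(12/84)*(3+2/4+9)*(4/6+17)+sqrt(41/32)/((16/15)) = 15*sqrt(82)/128+1325/42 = 32.61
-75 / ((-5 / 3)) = 45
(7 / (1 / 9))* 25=1575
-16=-16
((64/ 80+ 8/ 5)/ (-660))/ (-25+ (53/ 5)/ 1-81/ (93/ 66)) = 31/ 612810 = 0.00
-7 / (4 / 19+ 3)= -133 / 61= -2.18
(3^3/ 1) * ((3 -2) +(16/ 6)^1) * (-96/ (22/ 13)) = -5616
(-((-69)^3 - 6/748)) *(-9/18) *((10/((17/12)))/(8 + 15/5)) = -3685871070/34969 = -105403.96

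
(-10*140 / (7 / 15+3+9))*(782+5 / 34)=-279226500 / 3179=-87834.70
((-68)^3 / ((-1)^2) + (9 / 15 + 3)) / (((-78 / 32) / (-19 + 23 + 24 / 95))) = 781717376 / 1425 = 548573.60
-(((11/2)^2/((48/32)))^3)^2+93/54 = -3138428296369/46656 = -67267410.33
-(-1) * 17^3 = 4913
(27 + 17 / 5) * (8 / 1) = 1216 / 5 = 243.20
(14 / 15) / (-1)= -14 / 15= -0.93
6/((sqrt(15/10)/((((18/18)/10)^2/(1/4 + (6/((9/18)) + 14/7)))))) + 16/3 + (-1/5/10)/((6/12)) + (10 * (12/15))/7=2 * sqrt(6)/1425 + 3379/525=6.44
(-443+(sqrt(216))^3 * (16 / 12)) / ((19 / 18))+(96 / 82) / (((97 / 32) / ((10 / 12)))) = -31688278 / 75563+31104 * sqrt(6) / 19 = 3590.58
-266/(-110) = 133/55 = 2.42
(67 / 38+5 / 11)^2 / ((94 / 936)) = 100541493 / 2053007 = 48.97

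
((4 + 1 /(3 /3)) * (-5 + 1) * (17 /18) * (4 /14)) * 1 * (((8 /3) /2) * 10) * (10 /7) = -136000 /1323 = -102.80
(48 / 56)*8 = 48 / 7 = 6.86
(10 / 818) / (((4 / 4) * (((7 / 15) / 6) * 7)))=450 / 20041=0.02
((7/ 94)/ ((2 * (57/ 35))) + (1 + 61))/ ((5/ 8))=1329274/ 13395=99.24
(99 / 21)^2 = 1089 / 49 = 22.22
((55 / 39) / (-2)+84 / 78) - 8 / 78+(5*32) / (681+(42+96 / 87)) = 267633 / 545974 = 0.49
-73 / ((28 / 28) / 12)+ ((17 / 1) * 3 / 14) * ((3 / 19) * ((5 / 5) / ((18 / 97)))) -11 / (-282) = -872.86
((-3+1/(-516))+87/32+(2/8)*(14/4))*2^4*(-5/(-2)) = 12215/516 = 23.67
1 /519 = 0.00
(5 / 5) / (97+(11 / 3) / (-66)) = 18 / 1745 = 0.01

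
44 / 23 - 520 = -11916 / 23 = -518.09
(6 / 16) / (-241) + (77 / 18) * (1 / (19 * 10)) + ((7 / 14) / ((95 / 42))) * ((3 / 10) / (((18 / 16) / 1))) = 658601 / 8242200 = 0.08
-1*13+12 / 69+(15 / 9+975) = 963.84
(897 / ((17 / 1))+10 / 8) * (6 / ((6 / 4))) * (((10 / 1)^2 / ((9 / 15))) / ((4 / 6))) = 918250 / 17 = 54014.71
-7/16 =-0.44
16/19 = 0.84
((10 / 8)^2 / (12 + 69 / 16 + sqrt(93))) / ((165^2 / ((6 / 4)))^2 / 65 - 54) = 0.00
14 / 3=4.67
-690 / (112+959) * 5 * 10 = -11500 / 357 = -32.21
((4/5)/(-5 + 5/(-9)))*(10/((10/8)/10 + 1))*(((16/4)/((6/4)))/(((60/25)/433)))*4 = -110848/45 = -2463.29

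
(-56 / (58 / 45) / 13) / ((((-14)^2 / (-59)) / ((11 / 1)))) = 29205 / 2639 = 11.07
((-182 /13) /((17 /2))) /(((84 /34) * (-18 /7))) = 7 /27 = 0.26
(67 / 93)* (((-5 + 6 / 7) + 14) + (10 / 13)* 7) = 92929 / 8463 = 10.98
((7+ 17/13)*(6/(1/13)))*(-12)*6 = -46656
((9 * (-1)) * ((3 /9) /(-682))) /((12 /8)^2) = 2 /1023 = 0.00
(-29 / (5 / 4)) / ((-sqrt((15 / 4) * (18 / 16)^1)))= 464 * sqrt(30) / 225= 11.30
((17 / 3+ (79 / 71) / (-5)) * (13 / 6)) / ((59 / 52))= 1959724 / 188505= 10.40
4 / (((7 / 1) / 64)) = 256 / 7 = 36.57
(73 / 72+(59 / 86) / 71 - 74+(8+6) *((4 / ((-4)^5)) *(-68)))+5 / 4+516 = 393903503 / 879264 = 447.99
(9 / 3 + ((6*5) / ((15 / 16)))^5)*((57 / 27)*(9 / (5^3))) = 127506853 / 25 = 5100274.12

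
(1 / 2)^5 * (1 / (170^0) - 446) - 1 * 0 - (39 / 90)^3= -13.99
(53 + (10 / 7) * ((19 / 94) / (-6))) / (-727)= -104527 / 1435098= -0.07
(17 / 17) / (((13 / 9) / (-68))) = -612 / 13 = -47.08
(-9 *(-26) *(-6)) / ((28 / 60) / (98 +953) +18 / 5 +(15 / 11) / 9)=-4508790 / 12049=-374.20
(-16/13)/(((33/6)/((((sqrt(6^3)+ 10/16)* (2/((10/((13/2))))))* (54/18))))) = -13.37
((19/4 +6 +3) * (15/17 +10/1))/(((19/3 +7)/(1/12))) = 2035/2176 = 0.94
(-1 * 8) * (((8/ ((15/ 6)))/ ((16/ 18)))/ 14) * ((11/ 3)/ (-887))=264/ 31045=0.01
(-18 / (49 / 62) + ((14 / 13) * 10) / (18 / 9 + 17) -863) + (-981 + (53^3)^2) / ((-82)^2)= 67045803020050 / 20345143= 3295420.58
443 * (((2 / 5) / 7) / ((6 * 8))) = 443 / 840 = 0.53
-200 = -200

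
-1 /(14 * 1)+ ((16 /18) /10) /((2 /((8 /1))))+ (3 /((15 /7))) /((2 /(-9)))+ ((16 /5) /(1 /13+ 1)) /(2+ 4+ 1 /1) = -12329 /2205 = -5.59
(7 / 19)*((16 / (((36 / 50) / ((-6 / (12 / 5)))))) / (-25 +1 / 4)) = 14000 / 16929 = 0.83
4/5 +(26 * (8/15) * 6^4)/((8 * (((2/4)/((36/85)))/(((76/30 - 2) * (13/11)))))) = 28053772/23375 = 1200.16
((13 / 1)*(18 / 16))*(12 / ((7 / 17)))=5967 / 14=426.21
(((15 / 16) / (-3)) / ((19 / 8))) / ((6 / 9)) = -15 / 76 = -0.20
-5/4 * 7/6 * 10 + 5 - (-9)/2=-61/12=-5.08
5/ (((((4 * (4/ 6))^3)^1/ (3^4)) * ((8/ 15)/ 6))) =240.27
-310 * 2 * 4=-2480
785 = 785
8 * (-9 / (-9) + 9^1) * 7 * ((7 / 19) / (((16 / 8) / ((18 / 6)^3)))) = 52920 / 19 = 2785.26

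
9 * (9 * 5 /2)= 405 /2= 202.50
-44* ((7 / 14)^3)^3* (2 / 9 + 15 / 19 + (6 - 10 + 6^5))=-14621035 / 21888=-667.99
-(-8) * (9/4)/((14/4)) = 36/7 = 5.14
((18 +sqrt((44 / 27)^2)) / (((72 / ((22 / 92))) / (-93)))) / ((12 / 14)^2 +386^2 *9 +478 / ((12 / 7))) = -4427885 / 979504812756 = -0.00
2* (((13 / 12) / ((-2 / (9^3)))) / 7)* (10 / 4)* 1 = -15795 / 56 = -282.05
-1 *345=-345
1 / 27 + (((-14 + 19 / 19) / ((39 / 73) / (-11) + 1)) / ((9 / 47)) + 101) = 612293 / 20628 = 29.68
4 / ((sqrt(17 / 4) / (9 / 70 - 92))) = -178.26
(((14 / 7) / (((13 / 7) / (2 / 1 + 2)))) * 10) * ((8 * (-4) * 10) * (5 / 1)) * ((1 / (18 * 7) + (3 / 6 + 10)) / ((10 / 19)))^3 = -254709263942656 / 464373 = -548501450.22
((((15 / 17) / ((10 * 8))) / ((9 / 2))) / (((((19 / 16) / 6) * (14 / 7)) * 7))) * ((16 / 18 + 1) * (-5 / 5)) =-2 / 1197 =-0.00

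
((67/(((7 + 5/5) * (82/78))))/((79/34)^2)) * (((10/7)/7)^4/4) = 943946250/1475103044681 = 0.00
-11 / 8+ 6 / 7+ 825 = 46171 / 56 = 824.48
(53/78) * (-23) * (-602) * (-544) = -199603936/39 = -5118049.64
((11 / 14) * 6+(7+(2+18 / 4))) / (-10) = -51 / 28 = -1.82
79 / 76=1.04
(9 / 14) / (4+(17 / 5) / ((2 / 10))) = 3 / 98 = 0.03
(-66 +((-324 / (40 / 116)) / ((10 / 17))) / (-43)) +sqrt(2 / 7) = -31017 / 1075 +sqrt(14) / 7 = -28.32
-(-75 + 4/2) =73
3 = 3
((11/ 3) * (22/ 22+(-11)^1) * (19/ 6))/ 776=-1045/ 6984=-0.15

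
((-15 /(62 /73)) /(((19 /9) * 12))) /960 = -219 /301568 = -0.00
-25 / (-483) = 25 / 483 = 0.05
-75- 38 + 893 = 780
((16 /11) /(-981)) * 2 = -32 /10791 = -0.00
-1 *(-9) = 9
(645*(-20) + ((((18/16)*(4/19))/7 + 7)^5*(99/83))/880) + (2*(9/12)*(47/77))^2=-13776430516919275676721/1069945441672701440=-12875.83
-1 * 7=-7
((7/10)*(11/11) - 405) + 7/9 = -36317/90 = -403.52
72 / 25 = 2.88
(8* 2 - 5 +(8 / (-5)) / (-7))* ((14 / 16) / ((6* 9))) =131 / 720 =0.18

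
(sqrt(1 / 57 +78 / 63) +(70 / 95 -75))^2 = (-9877 +sqrt(22211))^2 / 17689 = 5349.84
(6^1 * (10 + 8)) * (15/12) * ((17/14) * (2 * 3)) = 983.57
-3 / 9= -1 / 3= -0.33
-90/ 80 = -9/ 8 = -1.12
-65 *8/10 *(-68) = 3536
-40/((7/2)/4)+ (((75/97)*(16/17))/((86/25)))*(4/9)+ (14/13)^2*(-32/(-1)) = -2140988896/251648943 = -8.51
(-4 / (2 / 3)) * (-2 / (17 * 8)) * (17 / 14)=3 / 28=0.11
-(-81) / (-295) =-81 / 295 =-0.27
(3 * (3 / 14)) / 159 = 3 / 742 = 0.00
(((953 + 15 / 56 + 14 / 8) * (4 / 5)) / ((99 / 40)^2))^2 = 15556.15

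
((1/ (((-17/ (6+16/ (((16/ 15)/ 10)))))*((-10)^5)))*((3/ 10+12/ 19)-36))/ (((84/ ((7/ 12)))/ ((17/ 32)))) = -28873/ 2432000000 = -0.00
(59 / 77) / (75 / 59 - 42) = -3481 / 185031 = -0.02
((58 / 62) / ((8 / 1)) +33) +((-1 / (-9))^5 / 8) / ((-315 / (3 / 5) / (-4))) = 254608954549 / 7688179800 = 33.12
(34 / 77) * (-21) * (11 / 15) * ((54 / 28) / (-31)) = 0.42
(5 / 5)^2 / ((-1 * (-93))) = 1 / 93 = 0.01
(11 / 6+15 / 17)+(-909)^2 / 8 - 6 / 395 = 16645865957 / 161160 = 103287.83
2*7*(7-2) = 70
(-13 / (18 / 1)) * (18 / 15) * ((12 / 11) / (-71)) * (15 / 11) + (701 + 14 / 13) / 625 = 79677557 / 69801875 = 1.14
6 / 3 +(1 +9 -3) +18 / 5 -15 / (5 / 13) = -132 / 5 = -26.40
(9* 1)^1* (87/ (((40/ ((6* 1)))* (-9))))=-261/ 20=-13.05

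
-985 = -985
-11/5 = -2.20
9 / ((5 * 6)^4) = 1 / 90000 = 0.00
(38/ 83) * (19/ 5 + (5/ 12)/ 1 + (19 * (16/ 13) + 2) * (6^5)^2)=22747375473691/ 32370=702730166.01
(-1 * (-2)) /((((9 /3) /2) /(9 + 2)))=44 /3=14.67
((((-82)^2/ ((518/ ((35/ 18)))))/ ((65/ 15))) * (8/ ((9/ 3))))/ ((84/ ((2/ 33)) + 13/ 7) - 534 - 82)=470680/ 23389587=0.02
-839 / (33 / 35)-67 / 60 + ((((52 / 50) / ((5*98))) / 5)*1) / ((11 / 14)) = -514532063 / 577500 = -890.96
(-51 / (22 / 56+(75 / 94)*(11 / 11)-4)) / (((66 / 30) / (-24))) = -198.05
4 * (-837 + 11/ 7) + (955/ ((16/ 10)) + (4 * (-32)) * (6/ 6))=-160879/ 56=-2872.84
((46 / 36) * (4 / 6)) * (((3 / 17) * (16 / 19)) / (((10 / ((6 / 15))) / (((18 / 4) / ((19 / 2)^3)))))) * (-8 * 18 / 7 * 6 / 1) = -0.00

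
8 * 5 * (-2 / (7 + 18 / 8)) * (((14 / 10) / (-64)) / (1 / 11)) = 77 / 37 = 2.08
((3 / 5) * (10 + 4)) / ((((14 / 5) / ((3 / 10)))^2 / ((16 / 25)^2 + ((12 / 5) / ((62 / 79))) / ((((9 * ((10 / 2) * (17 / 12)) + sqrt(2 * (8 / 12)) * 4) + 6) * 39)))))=2618627643 / 66116903125 - 68256 * sqrt(3) / 16396991975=0.04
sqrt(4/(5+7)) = 0.58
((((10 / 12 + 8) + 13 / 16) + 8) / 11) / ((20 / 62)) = 4.97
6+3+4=13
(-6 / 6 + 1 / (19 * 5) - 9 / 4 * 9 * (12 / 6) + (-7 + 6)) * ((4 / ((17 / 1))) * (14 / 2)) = -113022 / 1615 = -69.98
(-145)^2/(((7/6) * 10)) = 12615/7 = 1802.14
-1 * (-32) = 32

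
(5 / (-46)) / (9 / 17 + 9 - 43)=0.00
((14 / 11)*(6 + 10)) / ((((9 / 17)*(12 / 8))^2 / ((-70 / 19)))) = -118.97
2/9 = 0.22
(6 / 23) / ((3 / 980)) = 1960 / 23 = 85.22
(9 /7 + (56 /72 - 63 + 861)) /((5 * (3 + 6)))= 50404 /2835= 17.78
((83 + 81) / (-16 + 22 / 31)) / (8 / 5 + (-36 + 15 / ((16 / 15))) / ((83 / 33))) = 1.51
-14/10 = -7/5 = -1.40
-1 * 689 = -689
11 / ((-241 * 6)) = -11 / 1446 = -0.01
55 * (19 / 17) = 1045 / 17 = 61.47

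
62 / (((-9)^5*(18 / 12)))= -124 / 177147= -0.00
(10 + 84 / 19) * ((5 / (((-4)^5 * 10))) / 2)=-137 / 38912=-0.00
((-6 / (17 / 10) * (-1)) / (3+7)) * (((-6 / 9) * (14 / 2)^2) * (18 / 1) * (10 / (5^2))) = -7056 / 85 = -83.01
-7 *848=-5936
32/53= 0.60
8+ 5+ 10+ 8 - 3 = 28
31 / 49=0.63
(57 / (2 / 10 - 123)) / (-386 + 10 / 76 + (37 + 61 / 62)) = 167865 / 125811056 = 0.00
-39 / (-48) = 13 / 16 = 0.81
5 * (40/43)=200/43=4.65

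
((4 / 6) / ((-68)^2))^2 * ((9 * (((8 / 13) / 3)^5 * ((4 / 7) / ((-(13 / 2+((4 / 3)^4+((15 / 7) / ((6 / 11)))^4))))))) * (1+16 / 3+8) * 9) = -483295232 / 23917396311076017685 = -0.00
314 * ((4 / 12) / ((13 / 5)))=1570 / 39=40.26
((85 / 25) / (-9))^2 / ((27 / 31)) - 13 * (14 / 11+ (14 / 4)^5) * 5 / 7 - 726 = -108057992657 / 19245600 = -5614.69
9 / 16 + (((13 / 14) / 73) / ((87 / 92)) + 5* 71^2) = 17929028641 / 711312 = 25205.58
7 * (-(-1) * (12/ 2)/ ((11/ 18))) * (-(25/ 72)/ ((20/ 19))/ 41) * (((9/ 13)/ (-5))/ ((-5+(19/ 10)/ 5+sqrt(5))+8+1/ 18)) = 624564675/ 16153925216 - 181794375 * sqrt(5)/ 16153925216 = 0.01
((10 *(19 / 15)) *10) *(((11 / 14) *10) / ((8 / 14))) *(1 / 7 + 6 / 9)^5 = 7418752825 / 12252303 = 605.50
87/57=29/19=1.53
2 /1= 2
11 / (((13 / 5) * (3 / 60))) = 1100 / 13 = 84.62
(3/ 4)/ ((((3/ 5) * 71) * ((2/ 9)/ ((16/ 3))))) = 30/ 71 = 0.42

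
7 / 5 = 1.40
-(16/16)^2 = -1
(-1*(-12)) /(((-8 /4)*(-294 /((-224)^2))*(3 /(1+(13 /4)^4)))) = 38422.67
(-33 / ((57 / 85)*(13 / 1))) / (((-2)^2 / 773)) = -722755 / 988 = -731.53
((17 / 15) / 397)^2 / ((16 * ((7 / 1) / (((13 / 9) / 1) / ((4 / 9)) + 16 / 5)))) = 12427 / 26478312000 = 0.00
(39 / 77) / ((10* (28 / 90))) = 351 / 2156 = 0.16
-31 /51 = -0.61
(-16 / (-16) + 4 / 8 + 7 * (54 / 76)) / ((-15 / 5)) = -41 / 19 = -2.16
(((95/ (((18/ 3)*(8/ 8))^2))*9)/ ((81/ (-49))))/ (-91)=665/ 4212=0.16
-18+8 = -10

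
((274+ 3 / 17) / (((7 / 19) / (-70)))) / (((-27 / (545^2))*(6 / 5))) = 657605924375 / 1377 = 477564215.23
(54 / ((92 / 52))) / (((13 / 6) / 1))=324 / 23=14.09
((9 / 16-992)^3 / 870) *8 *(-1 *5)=137644218643 / 3072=44806060.76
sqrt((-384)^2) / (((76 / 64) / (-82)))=-503808 / 19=-26516.21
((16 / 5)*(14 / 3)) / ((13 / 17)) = 3808 / 195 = 19.53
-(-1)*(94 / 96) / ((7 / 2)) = 47 / 168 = 0.28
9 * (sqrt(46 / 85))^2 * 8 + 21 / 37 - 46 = -20341 / 3145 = -6.47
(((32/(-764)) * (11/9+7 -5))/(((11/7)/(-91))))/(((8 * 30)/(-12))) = -36946/94545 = -0.39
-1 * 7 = -7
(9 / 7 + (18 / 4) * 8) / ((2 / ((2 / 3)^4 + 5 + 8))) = 246.04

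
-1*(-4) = 4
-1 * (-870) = 870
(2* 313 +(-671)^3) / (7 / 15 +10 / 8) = -175987039.81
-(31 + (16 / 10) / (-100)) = -3873 / 125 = -30.98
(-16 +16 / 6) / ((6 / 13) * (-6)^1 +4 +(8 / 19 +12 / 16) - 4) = 39520 / 4737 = 8.34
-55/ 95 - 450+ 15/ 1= -8276/ 19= -435.58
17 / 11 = 1.55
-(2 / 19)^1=-2 / 19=-0.11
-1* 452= -452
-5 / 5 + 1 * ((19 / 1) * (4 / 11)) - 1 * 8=-2.09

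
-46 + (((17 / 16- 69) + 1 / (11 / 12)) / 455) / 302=-17115125 / 372064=-46.00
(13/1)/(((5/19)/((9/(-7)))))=-63.51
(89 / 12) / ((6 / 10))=445 / 36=12.36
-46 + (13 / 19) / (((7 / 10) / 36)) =-1438 / 133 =-10.81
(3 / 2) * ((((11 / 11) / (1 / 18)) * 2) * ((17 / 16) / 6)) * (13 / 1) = 1989 / 16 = 124.31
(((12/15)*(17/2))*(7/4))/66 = 119/660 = 0.18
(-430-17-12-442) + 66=-835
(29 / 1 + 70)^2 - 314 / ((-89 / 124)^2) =72805657 / 7921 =9191.47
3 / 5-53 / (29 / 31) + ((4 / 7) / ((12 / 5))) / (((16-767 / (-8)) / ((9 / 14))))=-71288948 / 1271795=-56.05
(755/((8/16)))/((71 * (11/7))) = 10570/781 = 13.53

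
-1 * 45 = -45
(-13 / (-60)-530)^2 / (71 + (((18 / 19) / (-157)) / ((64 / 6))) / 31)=13347993638791 / 3376584675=3953.10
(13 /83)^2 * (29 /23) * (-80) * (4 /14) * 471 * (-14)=738678720 /158447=4661.99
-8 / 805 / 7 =-8 / 5635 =-0.00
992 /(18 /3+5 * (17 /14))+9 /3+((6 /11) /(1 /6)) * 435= 2804885 /1859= 1508.81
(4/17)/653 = 4/11101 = 0.00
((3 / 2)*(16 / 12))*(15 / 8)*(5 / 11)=75 / 44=1.70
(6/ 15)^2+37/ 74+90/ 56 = 2.27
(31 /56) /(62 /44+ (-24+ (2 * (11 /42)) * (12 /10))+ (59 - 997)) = -1705 /2956684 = -0.00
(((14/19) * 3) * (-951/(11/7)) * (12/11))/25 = -3355128/57475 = -58.38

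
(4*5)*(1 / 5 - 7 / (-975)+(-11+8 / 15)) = -40012 / 195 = -205.19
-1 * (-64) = 64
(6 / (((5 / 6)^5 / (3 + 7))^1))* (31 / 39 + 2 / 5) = 7247232 / 40625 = 178.39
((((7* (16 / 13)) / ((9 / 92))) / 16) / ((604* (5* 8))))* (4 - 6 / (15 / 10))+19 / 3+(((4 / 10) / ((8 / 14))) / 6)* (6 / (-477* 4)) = 120833 / 19080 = 6.33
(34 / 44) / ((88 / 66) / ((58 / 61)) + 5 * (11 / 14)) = 10353 / 71423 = 0.14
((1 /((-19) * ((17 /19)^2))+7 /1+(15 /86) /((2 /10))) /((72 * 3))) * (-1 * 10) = -323365 /894744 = -0.36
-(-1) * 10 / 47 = 10 / 47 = 0.21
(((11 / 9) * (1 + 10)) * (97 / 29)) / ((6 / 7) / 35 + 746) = 261415 / 4336776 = 0.06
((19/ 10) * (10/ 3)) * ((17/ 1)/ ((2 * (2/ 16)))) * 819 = 352716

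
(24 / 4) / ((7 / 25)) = 150 / 7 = 21.43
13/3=4.33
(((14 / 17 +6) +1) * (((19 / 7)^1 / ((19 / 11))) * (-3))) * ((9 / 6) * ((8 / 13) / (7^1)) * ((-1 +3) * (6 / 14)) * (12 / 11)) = -49248 / 10829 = -4.55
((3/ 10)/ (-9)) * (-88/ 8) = 11/ 30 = 0.37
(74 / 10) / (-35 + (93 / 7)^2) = 1813 / 34670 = 0.05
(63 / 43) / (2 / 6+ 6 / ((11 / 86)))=2079 / 67037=0.03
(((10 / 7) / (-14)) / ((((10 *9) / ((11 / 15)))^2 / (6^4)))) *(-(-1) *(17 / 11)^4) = -334084 / 6670125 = -0.05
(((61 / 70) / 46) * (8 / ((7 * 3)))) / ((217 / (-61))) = -7442 / 3668385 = -0.00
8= 8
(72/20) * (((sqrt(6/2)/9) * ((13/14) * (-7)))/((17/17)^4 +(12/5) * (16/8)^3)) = -13 * sqrt(3)/101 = -0.22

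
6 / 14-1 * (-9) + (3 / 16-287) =-31067 / 112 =-277.38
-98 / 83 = -1.18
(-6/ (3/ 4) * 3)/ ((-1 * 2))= 12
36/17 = 2.12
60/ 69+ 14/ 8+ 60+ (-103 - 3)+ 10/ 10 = -3899/ 92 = -42.38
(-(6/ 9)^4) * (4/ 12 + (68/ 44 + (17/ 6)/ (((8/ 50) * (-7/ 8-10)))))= -11504/ 232551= -0.05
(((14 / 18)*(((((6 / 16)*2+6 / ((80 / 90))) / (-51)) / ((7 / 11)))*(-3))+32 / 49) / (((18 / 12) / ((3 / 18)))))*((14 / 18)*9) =5959 / 6426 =0.93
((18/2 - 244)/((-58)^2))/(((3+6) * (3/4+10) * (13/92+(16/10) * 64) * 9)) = -108100/138167576307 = -0.00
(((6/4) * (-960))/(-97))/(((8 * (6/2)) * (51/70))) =1400/1649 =0.85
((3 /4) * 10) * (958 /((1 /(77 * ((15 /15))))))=553245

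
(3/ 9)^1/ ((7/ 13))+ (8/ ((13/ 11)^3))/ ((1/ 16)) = 3606289/ 46137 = 78.16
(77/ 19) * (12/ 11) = 4.42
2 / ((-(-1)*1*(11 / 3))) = 6 / 11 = 0.55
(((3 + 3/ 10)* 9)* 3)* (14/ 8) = 6237/ 40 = 155.92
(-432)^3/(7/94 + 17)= -2526142464/535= -4721761.61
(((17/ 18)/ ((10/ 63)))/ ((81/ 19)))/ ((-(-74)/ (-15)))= -2261/ 7992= -0.28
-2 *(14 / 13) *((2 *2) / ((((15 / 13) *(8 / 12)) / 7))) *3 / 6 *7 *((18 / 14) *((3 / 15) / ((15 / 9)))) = -5292 / 125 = -42.34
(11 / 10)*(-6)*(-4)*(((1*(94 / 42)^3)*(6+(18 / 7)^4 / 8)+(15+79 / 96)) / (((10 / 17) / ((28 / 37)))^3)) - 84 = 1831204041395741 / 228033474375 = 8030.42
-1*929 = -929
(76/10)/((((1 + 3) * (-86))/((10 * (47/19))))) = -47/86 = -0.55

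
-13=-13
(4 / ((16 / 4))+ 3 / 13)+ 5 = 81 / 13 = 6.23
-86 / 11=-7.82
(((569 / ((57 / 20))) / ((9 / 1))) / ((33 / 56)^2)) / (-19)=-35687680 / 10614483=-3.36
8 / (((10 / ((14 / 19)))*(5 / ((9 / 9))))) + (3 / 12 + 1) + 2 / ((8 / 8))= 6399 / 1900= 3.37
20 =20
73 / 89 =0.82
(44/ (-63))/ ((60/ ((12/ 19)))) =-44/ 5985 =-0.01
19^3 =6859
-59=-59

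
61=61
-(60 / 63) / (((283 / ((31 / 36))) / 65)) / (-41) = 10075 / 2192967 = 0.00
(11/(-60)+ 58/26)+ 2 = 3157/780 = 4.05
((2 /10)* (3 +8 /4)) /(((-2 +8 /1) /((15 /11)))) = 5 /22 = 0.23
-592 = -592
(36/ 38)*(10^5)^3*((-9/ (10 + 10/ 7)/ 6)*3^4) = -10071710526315789.47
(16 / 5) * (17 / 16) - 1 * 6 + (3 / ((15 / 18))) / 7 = -73 / 35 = -2.09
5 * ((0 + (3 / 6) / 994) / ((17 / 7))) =5 / 4828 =0.00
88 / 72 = 11 / 9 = 1.22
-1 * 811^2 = -657721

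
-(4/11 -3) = 29/11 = 2.64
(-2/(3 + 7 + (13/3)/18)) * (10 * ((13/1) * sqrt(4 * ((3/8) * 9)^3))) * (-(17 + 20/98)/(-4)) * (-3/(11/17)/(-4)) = -6111669915 * sqrt(6)/9538144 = -1569.54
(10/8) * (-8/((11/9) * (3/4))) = -120/11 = -10.91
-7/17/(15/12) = -28/85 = -0.33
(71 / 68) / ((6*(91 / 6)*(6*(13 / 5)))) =355 / 482664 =0.00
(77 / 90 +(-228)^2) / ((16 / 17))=79536829 / 1440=55233.91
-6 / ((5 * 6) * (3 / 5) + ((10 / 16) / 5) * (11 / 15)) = -0.33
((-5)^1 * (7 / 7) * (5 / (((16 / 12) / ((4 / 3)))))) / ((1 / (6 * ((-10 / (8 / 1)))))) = 375 / 2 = 187.50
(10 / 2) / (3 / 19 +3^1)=19 / 12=1.58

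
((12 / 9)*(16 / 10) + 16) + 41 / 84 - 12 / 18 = 7541 / 420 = 17.95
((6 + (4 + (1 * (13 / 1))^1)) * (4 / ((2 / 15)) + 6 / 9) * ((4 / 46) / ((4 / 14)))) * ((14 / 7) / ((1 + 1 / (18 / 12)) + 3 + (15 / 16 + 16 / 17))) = 50048 / 763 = 65.59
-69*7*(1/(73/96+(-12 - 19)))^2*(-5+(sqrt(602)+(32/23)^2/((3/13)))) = -4451328*sqrt(602)/8427409 - 346881024/193830407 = -14.75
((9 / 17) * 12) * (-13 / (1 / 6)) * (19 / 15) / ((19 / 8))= -22464 / 85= -264.28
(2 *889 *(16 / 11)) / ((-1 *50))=-14224 / 275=-51.72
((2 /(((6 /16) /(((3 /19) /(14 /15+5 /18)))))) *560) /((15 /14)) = 363.42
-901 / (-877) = 1.03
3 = 3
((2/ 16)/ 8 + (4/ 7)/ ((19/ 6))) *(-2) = -0.39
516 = 516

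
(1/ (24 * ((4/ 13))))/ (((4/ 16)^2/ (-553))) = -7189/ 6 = -1198.17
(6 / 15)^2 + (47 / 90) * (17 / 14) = 5003 / 6300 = 0.79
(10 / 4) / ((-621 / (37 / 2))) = -185 / 2484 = -0.07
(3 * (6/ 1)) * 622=11196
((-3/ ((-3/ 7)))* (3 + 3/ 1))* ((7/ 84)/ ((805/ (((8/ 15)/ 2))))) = 2/ 1725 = 0.00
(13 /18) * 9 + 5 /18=61 /9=6.78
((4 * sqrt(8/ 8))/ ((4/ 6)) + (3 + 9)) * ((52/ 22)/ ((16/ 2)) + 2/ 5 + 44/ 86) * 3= 308313/ 4730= 65.18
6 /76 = 3 /38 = 0.08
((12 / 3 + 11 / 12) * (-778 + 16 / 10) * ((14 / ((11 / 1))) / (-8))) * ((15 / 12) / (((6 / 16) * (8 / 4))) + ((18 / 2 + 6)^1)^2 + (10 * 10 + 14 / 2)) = 24316201 / 120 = 202635.01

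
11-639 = -628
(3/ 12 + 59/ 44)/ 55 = 7/ 242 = 0.03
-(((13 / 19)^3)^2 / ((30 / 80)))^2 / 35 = -1491077447838784 / 697194199505840715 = -0.00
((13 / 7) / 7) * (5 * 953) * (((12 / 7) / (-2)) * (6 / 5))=-446004 / 343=-1300.30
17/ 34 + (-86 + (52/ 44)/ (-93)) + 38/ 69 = -3998141/ 47058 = -84.96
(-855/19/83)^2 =2025/6889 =0.29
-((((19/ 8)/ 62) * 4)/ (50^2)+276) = -85560019/ 310000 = -276.00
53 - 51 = 2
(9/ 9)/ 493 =1/ 493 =0.00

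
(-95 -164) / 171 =-259 / 171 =-1.51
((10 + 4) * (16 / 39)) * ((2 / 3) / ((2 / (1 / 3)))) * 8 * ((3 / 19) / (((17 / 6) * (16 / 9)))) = 672 / 4199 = 0.16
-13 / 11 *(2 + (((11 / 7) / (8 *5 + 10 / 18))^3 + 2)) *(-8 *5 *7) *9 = 62447473107864 / 5242004075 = 11912.90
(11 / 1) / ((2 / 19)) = 209 / 2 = 104.50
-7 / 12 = -0.58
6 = 6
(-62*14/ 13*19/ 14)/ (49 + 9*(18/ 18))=-589/ 377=-1.56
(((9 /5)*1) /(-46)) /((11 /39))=-351 /2530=-0.14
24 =24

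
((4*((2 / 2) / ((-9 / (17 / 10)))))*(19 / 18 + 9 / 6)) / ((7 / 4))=-3128 / 2835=-1.10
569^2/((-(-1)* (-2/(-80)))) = 12950440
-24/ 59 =-0.41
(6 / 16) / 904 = 3 / 7232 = 0.00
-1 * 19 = -19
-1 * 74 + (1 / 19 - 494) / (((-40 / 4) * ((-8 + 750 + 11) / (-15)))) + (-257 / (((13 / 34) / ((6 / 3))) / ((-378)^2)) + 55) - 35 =-23816781815473 / 123994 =-192080115.29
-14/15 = -0.93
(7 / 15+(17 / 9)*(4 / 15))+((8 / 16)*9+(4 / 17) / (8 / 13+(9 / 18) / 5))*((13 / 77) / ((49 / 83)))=1262339497 / 536860170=2.35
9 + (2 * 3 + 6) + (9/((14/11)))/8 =2451/112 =21.88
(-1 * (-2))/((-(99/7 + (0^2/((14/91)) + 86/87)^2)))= -105966/801103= -0.13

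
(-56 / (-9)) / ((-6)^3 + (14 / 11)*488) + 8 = 40181 / 5013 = 8.02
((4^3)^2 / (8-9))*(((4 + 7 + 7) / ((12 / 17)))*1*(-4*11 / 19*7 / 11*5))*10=146227200 / 19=7696168.42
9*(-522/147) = -1566/49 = -31.96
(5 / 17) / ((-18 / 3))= -5 / 102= -0.05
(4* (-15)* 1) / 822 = -10 / 137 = -0.07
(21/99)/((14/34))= 17/33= 0.52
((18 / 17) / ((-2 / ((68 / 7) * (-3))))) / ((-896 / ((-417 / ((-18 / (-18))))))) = 11259 / 1568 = 7.18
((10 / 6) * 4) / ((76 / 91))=455 / 57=7.98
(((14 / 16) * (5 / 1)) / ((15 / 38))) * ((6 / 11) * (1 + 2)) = 18.14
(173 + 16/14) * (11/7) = 273.65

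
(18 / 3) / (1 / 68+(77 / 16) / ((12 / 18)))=3264 / 3935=0.83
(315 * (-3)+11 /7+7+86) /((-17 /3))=17859 /119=150.08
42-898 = -856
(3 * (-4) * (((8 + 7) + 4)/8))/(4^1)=-57/8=-7.12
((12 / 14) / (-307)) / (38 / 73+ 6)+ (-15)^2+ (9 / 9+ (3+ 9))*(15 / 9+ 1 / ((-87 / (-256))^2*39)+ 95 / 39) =3266012858929 / 11613767634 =281.22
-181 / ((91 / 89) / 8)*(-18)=2319696 / 91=25491.16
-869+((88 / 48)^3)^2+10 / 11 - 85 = -469654333 / 513216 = -915.12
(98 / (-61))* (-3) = 294 / 61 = 4.82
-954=-954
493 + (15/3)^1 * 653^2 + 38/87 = 185530844/87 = 2132538.44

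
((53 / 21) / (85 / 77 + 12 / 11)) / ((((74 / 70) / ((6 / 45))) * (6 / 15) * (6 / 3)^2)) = 20405 / 225108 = 0.09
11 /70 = 0.16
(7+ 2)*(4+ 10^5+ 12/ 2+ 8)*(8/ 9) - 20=800124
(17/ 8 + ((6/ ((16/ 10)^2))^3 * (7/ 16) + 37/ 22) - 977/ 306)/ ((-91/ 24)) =-787413641/ 477954048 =-1.65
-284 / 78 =-142 / 39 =-3.64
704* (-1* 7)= -4928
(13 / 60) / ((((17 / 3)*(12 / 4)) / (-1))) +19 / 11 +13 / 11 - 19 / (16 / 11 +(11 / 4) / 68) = -9.81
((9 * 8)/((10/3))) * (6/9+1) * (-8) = -288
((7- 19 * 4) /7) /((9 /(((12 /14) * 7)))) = -46 /7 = -6.57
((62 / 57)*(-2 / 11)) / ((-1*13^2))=124 / 105963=0.00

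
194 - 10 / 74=7173 / 37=193.86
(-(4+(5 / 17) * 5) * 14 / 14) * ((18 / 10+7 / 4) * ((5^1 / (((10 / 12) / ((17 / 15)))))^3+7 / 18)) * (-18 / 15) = 7336.81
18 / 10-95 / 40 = -23 / 40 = -0.58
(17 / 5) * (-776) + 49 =-12947 / 5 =-2589.40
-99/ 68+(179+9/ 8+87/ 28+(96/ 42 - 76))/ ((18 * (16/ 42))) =14.52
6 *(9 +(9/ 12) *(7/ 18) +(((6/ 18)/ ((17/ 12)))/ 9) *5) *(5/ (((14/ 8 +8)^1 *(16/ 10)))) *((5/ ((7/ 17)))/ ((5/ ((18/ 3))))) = 288325/ 1092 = 264.03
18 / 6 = 3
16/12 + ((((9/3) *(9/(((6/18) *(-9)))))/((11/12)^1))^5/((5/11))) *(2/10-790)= 15824663520236/99825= 158524052.29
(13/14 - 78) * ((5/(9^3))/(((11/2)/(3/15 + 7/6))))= -44239/336798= -0.13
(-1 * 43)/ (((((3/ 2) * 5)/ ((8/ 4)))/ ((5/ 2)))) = -28.67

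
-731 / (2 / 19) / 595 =-817 / 70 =-11.67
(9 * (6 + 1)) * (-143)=-9009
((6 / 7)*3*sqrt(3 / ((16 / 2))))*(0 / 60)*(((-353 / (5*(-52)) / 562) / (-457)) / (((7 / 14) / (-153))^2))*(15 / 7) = 0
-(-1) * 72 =72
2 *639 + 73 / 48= 61417 / 48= 1279.52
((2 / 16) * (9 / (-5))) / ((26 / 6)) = -27 / 520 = -0.05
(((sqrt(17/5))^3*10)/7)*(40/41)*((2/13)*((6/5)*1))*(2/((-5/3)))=-19584*sqrt(85)/93275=-1.94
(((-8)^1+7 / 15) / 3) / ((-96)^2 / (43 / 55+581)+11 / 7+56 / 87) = -122333687 / 879638055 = -0.14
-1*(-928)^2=-861184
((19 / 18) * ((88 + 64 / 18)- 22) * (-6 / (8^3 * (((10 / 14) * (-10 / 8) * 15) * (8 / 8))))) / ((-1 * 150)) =-41629 / 97200000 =-0.00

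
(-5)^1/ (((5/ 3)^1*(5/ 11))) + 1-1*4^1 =-48/ 5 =-9.60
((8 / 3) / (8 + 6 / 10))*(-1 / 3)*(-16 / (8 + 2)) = 64 / 387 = 0.17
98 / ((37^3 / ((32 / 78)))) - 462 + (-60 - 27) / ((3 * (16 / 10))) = -7587756203 / 15803736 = -480.12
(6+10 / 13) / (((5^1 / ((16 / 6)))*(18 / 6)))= 704 / 585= 1.20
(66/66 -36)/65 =-7/13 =-0.54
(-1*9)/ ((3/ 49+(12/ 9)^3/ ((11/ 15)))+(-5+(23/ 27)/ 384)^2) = -521460301824/ 1638044068043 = -0.32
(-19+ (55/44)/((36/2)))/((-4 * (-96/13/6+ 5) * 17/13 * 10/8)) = 230347/299880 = 0.77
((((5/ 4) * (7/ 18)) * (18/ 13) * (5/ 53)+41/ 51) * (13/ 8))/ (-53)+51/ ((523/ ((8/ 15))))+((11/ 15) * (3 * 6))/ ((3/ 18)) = 949747358857/ 11987913120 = 79.23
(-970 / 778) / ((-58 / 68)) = 16490 / 11281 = 1.46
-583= -583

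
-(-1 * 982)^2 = -964324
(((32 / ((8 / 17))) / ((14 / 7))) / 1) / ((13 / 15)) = 510 / 13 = 39.23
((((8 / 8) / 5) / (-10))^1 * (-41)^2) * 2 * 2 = -3362 / 25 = -134.48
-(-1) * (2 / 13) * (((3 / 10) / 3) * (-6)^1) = -6 / 65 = -0.09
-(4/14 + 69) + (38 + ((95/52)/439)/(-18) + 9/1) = -64101689/2876328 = -22.29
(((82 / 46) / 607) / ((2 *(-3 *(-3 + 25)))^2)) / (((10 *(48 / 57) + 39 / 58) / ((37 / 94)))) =835867 / 114570632209968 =0.00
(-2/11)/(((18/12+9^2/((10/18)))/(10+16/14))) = -520/37807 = -0.01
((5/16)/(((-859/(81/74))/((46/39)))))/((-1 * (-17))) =-3105/112384688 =-0.00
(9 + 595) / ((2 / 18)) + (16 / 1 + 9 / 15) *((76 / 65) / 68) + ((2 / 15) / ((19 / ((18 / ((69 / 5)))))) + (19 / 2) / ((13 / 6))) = 13136111874 / 2414425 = 5440.68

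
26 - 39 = -13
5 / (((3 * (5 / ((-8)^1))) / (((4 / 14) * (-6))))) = 32 / 7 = 4.57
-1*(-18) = 18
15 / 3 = 5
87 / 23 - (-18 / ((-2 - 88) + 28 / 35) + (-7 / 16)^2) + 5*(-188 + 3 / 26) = -15977450725 / 17069312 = -936.03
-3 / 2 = -1.50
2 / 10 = 1 / 5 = 0.20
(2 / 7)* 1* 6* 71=852 / 7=121.71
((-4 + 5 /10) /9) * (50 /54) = -175 /486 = -0.36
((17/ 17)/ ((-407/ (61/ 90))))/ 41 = -61/ 1501830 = -0.00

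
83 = 83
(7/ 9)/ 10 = 7/ 90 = 0.08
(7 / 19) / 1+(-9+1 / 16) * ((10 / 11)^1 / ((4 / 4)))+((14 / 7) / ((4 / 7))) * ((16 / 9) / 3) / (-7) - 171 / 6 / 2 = -22.30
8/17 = 0.47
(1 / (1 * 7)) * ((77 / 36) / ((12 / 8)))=11 / 54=0.20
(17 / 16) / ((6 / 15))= 2.66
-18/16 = -9/8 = -1.12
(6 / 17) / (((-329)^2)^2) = 6 / 199173939377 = 0.00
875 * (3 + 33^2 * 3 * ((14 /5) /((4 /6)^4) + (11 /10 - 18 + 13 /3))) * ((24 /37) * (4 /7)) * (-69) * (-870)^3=2866560951593700000 /37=77474620313343243.24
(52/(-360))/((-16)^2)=-13/23040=-0.00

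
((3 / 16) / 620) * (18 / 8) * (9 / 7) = 243 / 277760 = 0.00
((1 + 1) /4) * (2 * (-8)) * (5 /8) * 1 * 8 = -40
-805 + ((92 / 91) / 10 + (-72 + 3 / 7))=-398794 / 455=-876.47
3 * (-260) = -780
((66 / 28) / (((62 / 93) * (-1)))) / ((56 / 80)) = -495 / 98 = -5.05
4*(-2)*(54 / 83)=-432 / 83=-5.20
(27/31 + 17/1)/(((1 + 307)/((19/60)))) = 5263/286440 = 0.02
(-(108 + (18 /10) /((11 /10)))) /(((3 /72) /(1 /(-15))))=9648 /55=175.42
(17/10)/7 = 17/70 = 0.24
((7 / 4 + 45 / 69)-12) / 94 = -883 / 8648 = -0.10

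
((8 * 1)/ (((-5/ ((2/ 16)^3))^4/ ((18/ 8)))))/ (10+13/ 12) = 27/ 714038312960000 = 0.00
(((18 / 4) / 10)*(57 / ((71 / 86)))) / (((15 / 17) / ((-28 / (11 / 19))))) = -33250266 / 19525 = -1702.96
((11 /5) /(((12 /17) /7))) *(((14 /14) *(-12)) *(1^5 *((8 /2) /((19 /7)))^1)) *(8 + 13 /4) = -82467 /19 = -4340.37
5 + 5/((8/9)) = 10.62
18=18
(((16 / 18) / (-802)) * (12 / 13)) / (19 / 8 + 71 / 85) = -10880 / 34139937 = -0.00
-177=-177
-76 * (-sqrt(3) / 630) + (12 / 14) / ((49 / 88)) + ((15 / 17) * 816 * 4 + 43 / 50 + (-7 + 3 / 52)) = 38 * sqrt(3) / 315 + 1282166299 / 445900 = 2875.67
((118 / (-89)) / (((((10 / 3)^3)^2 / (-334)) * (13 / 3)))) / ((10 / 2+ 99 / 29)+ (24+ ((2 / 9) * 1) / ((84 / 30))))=39369129597 / 17171326250000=0.00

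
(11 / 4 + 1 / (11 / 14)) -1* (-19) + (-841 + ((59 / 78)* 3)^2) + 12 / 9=-4525705 / 5577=-811.49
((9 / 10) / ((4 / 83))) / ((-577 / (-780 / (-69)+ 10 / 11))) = -230823 / 583924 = -0.40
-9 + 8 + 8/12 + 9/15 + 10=154/15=10.27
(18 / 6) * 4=12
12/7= 1.71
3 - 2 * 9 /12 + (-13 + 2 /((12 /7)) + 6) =-13 /3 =-4.33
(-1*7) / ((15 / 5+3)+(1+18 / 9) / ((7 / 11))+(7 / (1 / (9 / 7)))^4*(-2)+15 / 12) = 196 / 367081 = 0.00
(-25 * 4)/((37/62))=-6200/37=-167.57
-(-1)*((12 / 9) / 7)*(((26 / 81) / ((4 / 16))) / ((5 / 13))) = 0.64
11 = 11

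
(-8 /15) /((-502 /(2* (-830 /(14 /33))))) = -7304 /1757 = -4.16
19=19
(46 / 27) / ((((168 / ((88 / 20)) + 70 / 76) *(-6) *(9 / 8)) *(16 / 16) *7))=-76912 / 83408535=-0.00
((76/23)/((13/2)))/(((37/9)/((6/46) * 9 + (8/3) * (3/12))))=57912/254449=0.23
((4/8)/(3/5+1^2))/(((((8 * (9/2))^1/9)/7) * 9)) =35/576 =0.06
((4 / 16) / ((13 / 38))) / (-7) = -19 / 182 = -0.10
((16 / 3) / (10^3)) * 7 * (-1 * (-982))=13748 / 375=36.66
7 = 7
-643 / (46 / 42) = -13503 / 23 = -587.09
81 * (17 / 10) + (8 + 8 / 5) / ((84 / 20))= 9799 / 70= 139.99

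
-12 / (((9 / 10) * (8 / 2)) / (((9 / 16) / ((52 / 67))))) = -1005 / 416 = -2.42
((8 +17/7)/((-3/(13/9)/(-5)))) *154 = 104390/27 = 3866.30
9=9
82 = 82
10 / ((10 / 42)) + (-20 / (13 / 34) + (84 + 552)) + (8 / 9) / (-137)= 10029118 / 16029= 625.69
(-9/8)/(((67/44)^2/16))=-34848/4489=-7.76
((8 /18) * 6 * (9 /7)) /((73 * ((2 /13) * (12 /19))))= 0.48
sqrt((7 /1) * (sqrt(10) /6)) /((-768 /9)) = -0.02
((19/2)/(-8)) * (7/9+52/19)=-601/144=-4.17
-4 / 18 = -2 / 9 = -0.22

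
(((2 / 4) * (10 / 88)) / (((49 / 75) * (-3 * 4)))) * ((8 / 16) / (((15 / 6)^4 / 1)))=-1 / 10780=-0.00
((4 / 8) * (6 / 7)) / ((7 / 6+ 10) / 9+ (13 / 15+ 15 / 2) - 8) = 405 / 1519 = 0.27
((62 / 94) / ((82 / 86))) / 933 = 1333 / 1797891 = 0.00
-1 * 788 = -788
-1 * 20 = -20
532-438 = 94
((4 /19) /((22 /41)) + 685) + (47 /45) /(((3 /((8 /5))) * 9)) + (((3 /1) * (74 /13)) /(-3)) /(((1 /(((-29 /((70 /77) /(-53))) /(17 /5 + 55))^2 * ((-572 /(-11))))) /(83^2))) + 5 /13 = -1709051432.37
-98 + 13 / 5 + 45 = -252 / 5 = -50.40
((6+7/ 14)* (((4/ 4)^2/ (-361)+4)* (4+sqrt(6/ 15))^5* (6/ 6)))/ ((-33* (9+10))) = -20059624/ 377245-105062906* sqrt(10)/ 9431125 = -88.40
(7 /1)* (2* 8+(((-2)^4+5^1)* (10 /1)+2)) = 1596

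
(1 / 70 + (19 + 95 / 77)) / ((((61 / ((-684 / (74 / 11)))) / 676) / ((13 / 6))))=-3904890678 / 78995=-49432.12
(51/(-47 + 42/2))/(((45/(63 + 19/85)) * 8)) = -2687/7800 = -0.34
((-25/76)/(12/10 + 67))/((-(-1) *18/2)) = -125/233244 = -0.00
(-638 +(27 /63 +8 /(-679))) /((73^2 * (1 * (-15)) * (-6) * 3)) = -432919 /976965570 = -0.00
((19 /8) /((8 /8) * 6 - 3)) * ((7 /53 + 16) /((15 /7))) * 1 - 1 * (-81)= 86.96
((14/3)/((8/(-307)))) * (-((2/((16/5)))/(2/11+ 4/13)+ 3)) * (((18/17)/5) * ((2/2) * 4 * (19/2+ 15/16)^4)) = 343131847176039/44564480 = 7699671.29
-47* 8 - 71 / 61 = -23007 / 61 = -377.16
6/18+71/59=272/177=1.54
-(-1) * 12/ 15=4/ 5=0.80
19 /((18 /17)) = 323 /18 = 17.94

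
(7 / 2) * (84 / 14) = 21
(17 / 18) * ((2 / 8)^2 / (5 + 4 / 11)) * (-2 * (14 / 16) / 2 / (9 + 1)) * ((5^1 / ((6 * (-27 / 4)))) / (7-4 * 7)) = -187 / 33032448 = -0.00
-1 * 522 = -522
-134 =-134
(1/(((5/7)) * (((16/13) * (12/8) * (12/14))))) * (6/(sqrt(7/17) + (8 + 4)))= 10829/24410 - 637 * sqrt(119)/292920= 0.42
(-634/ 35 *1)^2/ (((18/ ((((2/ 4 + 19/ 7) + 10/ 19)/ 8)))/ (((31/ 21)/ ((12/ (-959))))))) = -84928579817/ 84460320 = -1005.54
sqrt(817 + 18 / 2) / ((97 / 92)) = 27.26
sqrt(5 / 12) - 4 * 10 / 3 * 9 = -119.35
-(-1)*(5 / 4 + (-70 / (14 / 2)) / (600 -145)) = 447 / 364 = 1.23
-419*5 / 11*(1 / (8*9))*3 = -2095 / 264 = -7.94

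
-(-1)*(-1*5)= -5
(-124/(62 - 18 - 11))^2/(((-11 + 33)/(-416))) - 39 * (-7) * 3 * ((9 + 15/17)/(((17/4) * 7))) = 17554784/3461931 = 5.07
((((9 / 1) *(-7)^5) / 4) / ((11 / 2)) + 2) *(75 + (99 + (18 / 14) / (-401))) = -73856720571 / 61754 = -1195982.78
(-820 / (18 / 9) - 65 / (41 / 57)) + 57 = -18178 / 41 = -443.37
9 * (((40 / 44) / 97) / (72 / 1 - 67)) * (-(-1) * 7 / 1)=126 / 1067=0.12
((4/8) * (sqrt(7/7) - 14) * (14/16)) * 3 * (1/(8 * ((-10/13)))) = 3549/1280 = 2.77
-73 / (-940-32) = 73 / 972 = 0.08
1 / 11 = 0.09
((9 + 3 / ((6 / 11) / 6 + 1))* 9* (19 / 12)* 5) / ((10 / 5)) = 13395 / 32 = 418.59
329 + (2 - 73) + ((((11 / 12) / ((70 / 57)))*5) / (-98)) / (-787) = 1114316657 / 4319056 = 258.00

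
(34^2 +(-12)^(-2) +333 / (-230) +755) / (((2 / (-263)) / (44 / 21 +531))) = -18621012122243 / 139104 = -133863958.78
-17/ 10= -1.70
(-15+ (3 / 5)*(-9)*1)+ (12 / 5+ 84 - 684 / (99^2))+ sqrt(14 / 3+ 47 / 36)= sqrt(215) / 6+ 71798 / 1089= 68.37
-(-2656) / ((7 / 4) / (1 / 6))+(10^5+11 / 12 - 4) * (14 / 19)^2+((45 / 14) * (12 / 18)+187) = 54734.05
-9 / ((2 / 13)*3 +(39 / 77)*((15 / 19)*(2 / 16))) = -456456 / 25943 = -17.59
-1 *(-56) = 56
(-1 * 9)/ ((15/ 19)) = -57/ 5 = -11.40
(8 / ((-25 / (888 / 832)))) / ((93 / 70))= -0.26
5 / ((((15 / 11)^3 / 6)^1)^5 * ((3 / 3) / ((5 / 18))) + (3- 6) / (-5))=1670899267766260400 / 216726204368279373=7.71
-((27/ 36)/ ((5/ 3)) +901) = -18029/ 20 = -901.45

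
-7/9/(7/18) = -2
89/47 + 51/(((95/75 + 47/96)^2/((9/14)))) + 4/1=429239779/25978169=16.52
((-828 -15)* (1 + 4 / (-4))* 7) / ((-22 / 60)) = 0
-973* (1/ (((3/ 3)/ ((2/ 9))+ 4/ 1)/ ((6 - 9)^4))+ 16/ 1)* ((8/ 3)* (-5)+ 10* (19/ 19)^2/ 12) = 310501.47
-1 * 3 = -3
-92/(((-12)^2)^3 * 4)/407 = -23/1215295488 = -0.00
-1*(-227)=227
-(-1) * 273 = 273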